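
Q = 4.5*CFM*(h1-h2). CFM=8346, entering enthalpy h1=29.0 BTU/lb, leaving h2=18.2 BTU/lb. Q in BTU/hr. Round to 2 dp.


Q = 4.5 * 8346 * (29.0 - 18.2) = 405615.60 BTU/hr

405615.60 BTU/hr


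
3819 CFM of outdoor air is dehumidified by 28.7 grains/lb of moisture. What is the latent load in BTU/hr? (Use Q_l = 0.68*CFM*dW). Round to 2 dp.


Q = 0.68 * 3819 * 28.7 = 74531.60 BTU/hr

74531.60 BTU/hr


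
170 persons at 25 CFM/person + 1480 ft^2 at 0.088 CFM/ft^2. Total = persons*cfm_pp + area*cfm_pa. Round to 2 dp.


Total = 170*25 + 1480*0.088 = 4380.24 CFM

4380.24 CFM


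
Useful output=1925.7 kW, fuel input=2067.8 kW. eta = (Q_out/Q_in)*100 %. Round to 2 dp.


eta = (1925.7/2067.8)*100 = 93.13 %

93.13 %


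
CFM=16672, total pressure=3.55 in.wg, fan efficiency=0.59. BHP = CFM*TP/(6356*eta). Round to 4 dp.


BHP = 16672 * 3.55 / (6356 * 0.59) = 15.7827 hp

15.7827 hp


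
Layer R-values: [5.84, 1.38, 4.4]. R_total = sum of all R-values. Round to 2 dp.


R_total = 5.84 + 1.38 + 4.4 = 11.62

11.62


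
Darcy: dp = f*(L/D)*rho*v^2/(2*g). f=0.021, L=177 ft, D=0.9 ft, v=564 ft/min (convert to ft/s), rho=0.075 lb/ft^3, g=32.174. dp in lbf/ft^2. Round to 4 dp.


v_fps = 564/60 = 9.4 ft/s
dp = 0.021*(177/0.9)*0.075*9.4^2/(2*32.174) = 0.4253 lbf/ft^2

0.4253 lbf/ft^2


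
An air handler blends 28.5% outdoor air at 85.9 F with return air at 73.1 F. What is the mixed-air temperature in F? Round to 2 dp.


T_mix = 73.1 + (28.5/100)*(85.9-73.1) = 76.75 F

76.75 F


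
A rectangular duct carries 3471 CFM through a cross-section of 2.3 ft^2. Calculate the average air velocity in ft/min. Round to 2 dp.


V = 3471 / 2.3 = 1509.13 ft/min

1509.13 ft/min


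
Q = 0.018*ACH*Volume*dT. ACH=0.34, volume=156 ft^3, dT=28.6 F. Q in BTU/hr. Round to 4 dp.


Q = 0.018 * 0.34 * 156 * 28.6 = 27.3050 BTU/hr

27.3050 BTU/hr


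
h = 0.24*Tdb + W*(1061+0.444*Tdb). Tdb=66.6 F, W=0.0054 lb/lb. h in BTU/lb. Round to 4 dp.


h = 0.24*66.6 + 0.0054*(1061+0.444*66.6) = 21.8731 BTU/lb

21.8731 BTU/lb


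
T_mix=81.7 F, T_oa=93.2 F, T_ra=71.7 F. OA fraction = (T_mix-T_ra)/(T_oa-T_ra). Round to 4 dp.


frac = (81.7 - 71.7) / (93.2 - 71.7) = 0.4651

0.4651


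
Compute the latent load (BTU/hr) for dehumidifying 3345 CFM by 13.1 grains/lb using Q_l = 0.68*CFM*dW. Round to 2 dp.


Q = 0.68 * 3345 * 13.1 = 29797.26 BTU/hr

29797.26 BTU/hr


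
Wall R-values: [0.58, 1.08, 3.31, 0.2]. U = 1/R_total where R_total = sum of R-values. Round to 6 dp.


R_total = 0.58 + 1.08 + 3.31 + 0.2 = 5.17
U = 1/5.17 = 0.193424

0.193424


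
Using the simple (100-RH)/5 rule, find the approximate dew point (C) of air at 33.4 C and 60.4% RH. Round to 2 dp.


Td = 33.4 - (100-60.4)/5 = 25.48 C

25.48 C


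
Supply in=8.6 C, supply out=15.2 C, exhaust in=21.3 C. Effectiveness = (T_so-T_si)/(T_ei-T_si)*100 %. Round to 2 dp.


eff = (15.2-8.6)/(21.3-8.6)*100 = 51.97 %

51.97 %


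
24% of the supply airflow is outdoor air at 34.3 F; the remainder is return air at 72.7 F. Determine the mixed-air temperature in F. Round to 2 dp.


T_mix = 0.24*34.3 + 0.76*72.7 = 63.48 F

63.48 F


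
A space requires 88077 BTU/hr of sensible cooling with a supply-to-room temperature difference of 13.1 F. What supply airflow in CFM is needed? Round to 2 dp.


CFM = 88077 / (1.08 * 13.1) = 6225.40

6225.40 CFM


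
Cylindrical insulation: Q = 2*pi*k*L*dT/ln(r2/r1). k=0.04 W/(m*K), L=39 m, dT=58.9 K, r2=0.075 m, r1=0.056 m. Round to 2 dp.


Q = 2*pi*0.04*39*58.9/ln(0.075/0.056) = 1976.21 W

1976.21 W


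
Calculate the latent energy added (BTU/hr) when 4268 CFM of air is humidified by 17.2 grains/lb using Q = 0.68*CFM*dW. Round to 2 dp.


Q = 0.68 * 4268 * 17.2 = 49918.53 BTU/hr

49918.53 BTU/hr


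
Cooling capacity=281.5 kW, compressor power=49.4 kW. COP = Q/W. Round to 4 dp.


COP = 281.5 / 49.4 = 5.6984

5.6984


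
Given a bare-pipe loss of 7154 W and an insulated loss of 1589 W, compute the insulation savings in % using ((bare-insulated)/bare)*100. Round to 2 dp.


Savings = ((7154-1589)/7154)*100 = 77.79 %

77.79 %


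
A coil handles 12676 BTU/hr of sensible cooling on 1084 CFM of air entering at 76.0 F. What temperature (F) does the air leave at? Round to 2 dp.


dT = 12676/(1.08*1084) = 10.8275
T_leave = 76.0 - 10.8275 = 65.17 F

65.17 F


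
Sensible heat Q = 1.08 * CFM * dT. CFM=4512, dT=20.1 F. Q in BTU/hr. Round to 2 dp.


Q = 1.08 * 4512 * 20.1 = 97946.50 BTU/hr

97946.50 BTU/hr


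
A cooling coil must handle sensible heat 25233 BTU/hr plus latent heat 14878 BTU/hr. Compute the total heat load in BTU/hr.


Qt = 25233 + 14878 = 40111 BTU/hr

40111 BTU/hr


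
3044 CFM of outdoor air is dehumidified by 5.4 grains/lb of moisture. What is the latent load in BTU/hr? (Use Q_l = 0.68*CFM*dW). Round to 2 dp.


Q = 0.68 * 3044 * 5.4 = 11177.57 BTU/hr

11177.57 BTU/hr


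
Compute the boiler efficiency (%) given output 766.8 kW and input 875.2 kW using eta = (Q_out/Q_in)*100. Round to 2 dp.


eta = (766.8/875.2)*100 = 87.61 %

87.61 %


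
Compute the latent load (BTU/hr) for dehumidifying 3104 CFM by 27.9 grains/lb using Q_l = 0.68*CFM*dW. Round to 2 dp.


Q = 0.68 * 3104 * 27.9 = 58889.09 BTU/hr

58889.09 BTU/hr


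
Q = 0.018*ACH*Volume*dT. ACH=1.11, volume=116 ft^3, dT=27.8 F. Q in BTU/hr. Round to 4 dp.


Q = 0.018 * 1.11 * 116 * 27.8 = 64.4315 BTU/hr

64.4315 BTU/hr


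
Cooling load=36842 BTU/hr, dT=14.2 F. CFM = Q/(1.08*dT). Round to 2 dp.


CFM = 36842 / (1.08 * 14.2) = 2402.32

2402.32 CFM


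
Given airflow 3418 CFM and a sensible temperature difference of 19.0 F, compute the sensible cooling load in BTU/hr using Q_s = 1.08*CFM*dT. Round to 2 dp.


Q = 1.08 * 3418 * 19.0 = 70137.36 BTU/hr

70137.36 BTU/hr


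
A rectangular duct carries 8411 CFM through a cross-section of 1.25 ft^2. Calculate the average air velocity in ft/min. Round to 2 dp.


V = 8411 / 1.25 = 6728.80 ft/min

6728.80 ft/min


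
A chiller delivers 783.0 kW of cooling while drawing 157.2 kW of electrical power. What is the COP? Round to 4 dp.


COP = 783.0 / 157.2 = 4.9809

4.9809


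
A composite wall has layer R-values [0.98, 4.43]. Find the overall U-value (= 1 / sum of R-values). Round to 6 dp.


R_total = 0.98 + 4.43 = 5.41
U = 1/5.41 = 0.184843

0.184843


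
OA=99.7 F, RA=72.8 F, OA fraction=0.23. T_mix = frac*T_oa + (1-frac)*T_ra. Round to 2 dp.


T_mix = 0.23*99.7 + 0.77*72.8 = 78.99 F

78.99 F


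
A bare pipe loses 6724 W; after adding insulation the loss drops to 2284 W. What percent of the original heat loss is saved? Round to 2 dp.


Savings = ((6724-2284)/6724)*100 = 66.03 %

66.03 %


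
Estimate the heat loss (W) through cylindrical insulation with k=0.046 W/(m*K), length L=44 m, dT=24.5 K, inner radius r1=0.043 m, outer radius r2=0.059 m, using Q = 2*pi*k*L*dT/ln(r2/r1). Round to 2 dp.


Q = 2*pi*0.046*44*24.5/ln(0.059/0.043) = 984.93 W

984.93 W


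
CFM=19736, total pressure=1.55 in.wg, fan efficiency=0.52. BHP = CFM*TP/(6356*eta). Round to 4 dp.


BHP = 19736 * 1.55 / (6356 * 0.52) = 9.2556 hp

9.2556 hp


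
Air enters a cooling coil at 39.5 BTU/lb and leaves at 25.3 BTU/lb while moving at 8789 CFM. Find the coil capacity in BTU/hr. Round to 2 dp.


Q = 4.5 * 8789 * (39.5 - 25.3) = 561617.10 BTU/hr

561617.10 BTU/hr


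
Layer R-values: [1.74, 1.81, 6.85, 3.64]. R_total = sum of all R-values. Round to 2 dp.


R_total = 1.74 + 1.81 + 6.85 + 3.64 = 14.04

14.04


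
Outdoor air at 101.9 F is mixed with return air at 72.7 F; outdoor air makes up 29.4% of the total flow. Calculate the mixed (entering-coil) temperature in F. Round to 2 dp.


T_mix = 72.7 + (29.4/100)*(101.9-72.7) = 81.28 F

81.28 F


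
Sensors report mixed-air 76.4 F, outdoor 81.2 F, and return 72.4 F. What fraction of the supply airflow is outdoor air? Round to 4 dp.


frac = (76.4 - 72.4) / (81.2 - 72.4) = 0.4545

0.4545


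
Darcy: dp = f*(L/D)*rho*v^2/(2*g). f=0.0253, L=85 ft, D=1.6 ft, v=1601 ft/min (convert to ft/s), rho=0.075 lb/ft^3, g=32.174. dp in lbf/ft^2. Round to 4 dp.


v_fps = 1601/60 = 26.6833 ft/s
dp = 0.0253*(85/1.6)*0.075*26.6833^2/(2*32.174) = 1.1154 lbf/ft^2

1.1154 lbf/ft^2


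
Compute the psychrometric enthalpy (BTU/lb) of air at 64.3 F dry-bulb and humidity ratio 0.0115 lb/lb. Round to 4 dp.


h = 0.24*64.3 + 0.0115*(1061+0.444*64.3) = 27.9618 BTU/lb

27.9618 BTU/lb


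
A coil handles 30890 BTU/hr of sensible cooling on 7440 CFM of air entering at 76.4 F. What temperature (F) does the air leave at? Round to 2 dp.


dT = 30890/(1.08*7440) = 3.8443
T_leave = 76.4 - 3.8443 = 72.56 F

72.56 F


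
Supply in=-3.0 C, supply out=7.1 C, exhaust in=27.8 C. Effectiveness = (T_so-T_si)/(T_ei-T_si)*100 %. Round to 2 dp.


eff = (7.1-(-3.0))/(27.8-(-3.0))*100 = 32.79 %

32.79 %


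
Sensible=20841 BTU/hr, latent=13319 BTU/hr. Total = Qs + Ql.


Qt = 20841 + 13319 = 34160 BTU/hr

34160 BTU/hr


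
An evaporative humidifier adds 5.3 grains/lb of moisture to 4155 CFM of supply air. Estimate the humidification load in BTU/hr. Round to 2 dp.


Q = 0.68 * 4155 * 5.3 = 14974.62 BTU/hr

14974.62 BTU/hr


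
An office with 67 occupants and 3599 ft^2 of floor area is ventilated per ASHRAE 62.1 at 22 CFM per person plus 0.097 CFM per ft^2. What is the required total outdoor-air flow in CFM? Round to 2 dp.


Total = 67*22 + 3599*0.097 = 1823.10 CFM

1823.10 CFM


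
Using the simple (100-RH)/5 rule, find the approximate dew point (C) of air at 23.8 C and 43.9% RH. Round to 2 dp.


Td = 23.8 - (100-43.9)/5 = 12.58 C

12.58 C


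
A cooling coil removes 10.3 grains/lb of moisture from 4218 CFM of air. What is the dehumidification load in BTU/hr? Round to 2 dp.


Q = 0.68 * 4218 * 10.3 = 29542.87 BTU/hr

29542.87 BTU/hr


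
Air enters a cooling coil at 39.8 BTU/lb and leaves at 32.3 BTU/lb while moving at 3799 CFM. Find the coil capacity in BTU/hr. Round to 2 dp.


Q = 4.5 * 3799 * (39.8 - 32.3) = 128216.25 BTU/hr

128216.25 BTU/hr


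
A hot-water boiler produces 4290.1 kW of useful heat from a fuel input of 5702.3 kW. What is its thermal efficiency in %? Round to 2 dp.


eta = (4290.1/5702.3)*100 = 75.23 %

75.23 %


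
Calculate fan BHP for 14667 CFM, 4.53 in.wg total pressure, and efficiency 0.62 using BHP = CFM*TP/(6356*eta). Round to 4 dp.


BHP = 14667 * 4.53 / (6356 * 0.62) = 16.8602 hp

16.8602 hp


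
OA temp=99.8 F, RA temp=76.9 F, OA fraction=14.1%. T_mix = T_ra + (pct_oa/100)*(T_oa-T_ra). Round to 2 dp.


T_mix = 76.9 + (14.1/100)*(99.8-76.9) = 80.13 F

80.13 F


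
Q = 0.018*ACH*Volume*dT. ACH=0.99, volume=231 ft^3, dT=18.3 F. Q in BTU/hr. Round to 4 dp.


Q = 0.018 * 0.99 * 231 * 18.3 = 75.3305 BTU/hr

75.3305 BTU/hr


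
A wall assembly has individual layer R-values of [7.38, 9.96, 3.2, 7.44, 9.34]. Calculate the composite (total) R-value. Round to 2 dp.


R_total = 7.38 + 9.96 + 3.2 + 7.44 + 9.34 = 37.32

37.32


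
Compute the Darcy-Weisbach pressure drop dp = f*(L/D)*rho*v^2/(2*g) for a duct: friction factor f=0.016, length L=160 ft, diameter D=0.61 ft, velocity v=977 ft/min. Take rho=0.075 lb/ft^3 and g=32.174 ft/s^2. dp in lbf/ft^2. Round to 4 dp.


v_fps = 977/60 = 16.2833 ft/s
dp = 0.016*(160/0.61)*0.075*16.2833^2/(2*32.174) = 1.2969 lbf/ft^2

1.2969 lbf/ft^2


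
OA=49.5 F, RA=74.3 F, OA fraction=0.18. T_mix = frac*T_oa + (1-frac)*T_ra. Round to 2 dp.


T_mix = 0.18*49.5 + 0.82*74.3 = 69.84 F

69.84 F


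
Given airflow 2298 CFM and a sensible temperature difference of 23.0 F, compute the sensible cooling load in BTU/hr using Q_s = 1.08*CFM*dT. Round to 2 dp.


Q = 1.08 * 2298 * 23.0 = 57082.32 BTU/hr

57082.32 BTU/hr


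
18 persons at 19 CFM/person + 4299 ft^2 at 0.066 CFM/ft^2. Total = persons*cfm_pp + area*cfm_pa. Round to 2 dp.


Total = 18*19 + 4299*0.066 = 625.73 CFM

625.73 CFM


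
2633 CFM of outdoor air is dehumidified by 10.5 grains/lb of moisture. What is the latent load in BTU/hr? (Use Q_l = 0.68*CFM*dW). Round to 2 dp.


Q = 0.68 * 2633 * 10.5 = 18799.62 BTU/hr

18799.62 BTU/hr


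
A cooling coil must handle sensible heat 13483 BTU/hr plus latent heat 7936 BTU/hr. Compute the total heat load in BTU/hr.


Qt = 13483 + 7936 = 21419 BTU/hr

21419 BTU/hr


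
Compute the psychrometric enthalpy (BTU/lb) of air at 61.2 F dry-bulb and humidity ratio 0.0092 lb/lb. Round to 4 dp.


h = 0.24*61.2 + 0.0092*(1061+0.444*61.2) = 24.6992 BTU/lb

24.6992 BTU/lb


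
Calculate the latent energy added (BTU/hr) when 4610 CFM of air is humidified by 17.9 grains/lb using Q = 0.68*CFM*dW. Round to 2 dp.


Q = 0.68 * 4610 * 17.9 = 56112.92 BTU/hr

56112.92 BTU/hr


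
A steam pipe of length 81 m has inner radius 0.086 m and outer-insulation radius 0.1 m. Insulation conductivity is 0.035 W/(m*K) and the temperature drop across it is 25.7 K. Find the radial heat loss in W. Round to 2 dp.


Q = 2*pi*0.035*81*25.7/ln(0.1/0.086) = 3035.28 W

3035.28 W


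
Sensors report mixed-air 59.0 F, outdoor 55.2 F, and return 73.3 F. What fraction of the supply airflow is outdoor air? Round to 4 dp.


frac = (59.0 - 73.3) / (55.2 - 73.3) = 0.7901

0.7901


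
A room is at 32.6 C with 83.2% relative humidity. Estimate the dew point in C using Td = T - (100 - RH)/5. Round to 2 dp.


Td = 32.6 - (100-83.2)/5 = 29.24 C

29.24 C


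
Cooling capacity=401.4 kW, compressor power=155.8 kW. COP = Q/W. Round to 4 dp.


COP = 401.4 / 155.8 = 2.5764

2.5764


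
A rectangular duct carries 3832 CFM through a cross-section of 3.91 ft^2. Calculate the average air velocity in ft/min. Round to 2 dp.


V = 3832 / 3.91 = 980.05 ft/min

980.05 ft/min


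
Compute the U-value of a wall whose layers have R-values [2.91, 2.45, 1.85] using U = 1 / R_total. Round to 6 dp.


R_total = 2.91 + 2.45 + 1.85 = 7.21
U = 1/7.21 = 0.138696

0.138696


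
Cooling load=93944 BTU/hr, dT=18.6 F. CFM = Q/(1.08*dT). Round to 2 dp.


CFM = 93944 / (1.08 * 18.6) = 4676.62

4676.62 CFM


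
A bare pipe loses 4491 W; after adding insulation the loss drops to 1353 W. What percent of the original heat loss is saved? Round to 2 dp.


Savings = ((4491-1353)/4491)*100 = 69.87 %

69.87 %


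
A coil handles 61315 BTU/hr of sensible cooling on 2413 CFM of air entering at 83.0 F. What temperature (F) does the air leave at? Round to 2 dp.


dT = 61315/(1.08*2413) = 23.5280
T_leave = 83.0 - 23.5280 = 59.47 F

59.47 F


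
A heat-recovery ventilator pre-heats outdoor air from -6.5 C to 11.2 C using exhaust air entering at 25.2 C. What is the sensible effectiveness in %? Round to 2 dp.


eff = (11.2-(-6.5))/(25.2-(-6.5))*100 = 55.84 %

55.84 %


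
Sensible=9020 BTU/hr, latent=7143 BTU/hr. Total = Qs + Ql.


Qt = 9020 + 7143 = 16163 BTU/hr

16163 BTU/hr


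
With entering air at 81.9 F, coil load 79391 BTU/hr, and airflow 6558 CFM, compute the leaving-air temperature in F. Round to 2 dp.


dT = 79391/(1.08*6558) = 11.2092
T_leave = 81.9 - 11.2092 = 70.69 F

70.69 F


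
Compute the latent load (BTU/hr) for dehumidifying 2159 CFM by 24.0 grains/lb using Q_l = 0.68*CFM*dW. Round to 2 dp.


Q = 0.68 * 2159 * 24.0 = 35234.88 BTU/hr

35234.88 BTU/hr


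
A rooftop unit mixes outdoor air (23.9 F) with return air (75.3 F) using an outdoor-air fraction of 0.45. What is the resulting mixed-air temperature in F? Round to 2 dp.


T_mix = 0.45*23.9 + 0.55*75.3 = 52.17 F

52.17 F


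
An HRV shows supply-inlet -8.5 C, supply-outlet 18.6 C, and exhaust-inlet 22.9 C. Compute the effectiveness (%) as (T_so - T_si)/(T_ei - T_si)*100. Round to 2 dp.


eff = (18.6-(-8.5))/(22.9-(-8.5))*100 = 86.31 %

86.31 %


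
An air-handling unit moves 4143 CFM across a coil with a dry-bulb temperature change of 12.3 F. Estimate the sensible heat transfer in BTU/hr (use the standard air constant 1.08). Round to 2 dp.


Q = 1.08 * 4143 * 12.3 = 55035.61 BTU/hr

55035.61 BTU/hr


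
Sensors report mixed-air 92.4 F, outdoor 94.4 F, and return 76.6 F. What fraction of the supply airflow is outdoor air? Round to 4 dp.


frac = (92.4 - 76.6) / (94.4 - 76.6) = 0.8876

0.8876


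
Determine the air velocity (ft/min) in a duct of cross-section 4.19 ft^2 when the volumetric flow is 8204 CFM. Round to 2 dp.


V = 8204 / 4.19 = 1958.00 ft/min

1958.00 ft/min


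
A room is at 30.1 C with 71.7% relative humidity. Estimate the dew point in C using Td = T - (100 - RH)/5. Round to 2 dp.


Td = 30.1 - (100-71.7)/5 = 24.44 C

24.44 C


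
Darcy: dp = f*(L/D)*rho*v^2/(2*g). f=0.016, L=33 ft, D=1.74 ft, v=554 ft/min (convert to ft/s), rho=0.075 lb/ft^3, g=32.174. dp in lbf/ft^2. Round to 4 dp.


v_fps = 554/60 = 9.2333 ft/s
dp = 0.016*(33/1.74)*0.075*9.2333^2/(2*32.174) = 0.0302 lbf/ft^2

0.0302 lbf/ft^2


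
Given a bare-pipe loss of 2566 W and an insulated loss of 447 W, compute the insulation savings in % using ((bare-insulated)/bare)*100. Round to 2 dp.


Savings = ((2566-447)/2566)*100 = 82.58 %

82.58 %


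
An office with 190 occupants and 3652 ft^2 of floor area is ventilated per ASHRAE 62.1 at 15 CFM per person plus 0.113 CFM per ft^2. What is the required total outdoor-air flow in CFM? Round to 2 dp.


Total = 190*15 + 3652*0.113 = 3262.68 CFM

3262.68 CFM


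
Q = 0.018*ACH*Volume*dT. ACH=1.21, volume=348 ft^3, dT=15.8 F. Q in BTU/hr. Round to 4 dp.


Q = 0.018 * 1.21 * 348 * 15.8 = 119.7552 BTU/hr

119.7552 BTU/hr


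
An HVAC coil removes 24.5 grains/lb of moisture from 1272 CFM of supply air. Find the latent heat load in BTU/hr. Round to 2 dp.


Q = 0.68 * 1272 * 24.5 = 21191.52 BTU/hr

21191.52 BTU/hr


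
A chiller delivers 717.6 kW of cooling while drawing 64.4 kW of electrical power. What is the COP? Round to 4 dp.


COP = 717.6 / 64.4 = 11.1429

11.1429


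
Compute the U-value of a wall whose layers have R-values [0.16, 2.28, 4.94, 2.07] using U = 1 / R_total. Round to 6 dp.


R_total = 0.16 + 2.28 + 4.94 + 2.07 = 9.45
U = 1/9.45 = 0.105820

0.105820


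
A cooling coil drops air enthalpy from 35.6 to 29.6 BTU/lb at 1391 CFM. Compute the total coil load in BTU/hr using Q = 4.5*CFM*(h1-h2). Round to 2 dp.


Q = 4.5 * 1391 * (35.6 - 29.6) = 37557.00 BTU/hr

37557.00 BTU/hr


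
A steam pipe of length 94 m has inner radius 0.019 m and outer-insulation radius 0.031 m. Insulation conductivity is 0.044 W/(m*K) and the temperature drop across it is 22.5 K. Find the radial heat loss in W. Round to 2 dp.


Q = 2*pi*0.044*94*22.5/ln(0.031/0.019) = 1194.39 W

1194.39 W


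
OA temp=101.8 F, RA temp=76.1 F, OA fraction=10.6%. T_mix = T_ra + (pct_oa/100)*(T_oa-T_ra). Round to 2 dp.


T_mix = 76.1 + (10.6/100)*(101.8-76.1) = 78.82 F

78.82 F


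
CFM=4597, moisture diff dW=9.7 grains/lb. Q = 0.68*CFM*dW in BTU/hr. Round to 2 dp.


Q = 0.68 * 4597 * 9.7 = 30321.81 BTU/hr

30321.81 BTU/hr


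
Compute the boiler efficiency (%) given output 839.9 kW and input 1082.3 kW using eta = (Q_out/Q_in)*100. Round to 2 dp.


eta = (839.9/1082.3)*100 = 77.60 %

77.60 %


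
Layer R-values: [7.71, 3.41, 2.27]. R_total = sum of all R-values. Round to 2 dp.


R_total = 7.71 + 3.41 + 2.27 = 13.39

13.39


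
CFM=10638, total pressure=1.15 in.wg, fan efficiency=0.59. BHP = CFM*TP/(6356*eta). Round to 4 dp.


BHP = 10638 * 1.15 / (6356 * 0.59) = 3.2623 hp

3.2623 hp


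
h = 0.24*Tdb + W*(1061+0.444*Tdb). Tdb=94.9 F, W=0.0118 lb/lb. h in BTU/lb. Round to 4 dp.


h = 0.24*94.9 + 0.0118*(1061+0.444*94.9) = 35.7930 BTU/lb

35.7930 BTU/lb


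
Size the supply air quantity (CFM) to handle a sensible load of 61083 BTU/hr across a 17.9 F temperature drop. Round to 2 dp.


CFM = 61083 / (1.08 * 17.9) = 3159.68

3159.68 CFM


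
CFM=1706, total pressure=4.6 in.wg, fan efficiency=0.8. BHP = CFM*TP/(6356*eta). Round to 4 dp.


BHP = 1706 * 4.6 / (6356 * 0.8) = 1.5433 hp

1.5433 hp


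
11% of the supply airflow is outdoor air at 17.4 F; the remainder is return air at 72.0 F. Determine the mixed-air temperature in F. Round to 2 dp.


T_mix = 0.11*17.4 + 0.89*72.0 = 65.99 F

65.99 F


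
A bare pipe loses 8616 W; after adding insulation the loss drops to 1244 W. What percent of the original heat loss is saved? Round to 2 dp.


Savings = ((8616-1244)/8616)*100 = 85.56 %

85.56 %


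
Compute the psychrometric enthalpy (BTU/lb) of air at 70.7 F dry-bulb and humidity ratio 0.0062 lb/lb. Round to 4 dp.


h = 0.24*70.7 + 0.0062*(1061+0.444*70.7) = 23.7408 BTU/lb

23.7408 BTU/lb


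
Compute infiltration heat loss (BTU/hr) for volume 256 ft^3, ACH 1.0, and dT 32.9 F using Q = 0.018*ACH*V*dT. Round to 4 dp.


Q = 0.018 * 1.0 * 256 * 32.9 = 151.6032 BTU/hr

151.6032 BTU/hr


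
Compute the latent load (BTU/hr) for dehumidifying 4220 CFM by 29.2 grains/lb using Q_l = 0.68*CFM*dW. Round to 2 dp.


Q = 0.68 * 4220 * 29.2 = 83792.32 BTU/hr

83792.32 BTU/hr


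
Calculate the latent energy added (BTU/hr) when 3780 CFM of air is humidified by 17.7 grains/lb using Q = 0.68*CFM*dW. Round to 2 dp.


Q = 0.68 * 3780 * 17.7 = 45496.08 BTU/hr

45496.08 BTU/hr


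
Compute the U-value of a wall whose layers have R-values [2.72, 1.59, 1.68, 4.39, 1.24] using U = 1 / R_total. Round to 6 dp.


R_total = 2.72 + 1.59 + 1.68 + 4.39 + 1.24 = 11.62
U = 1/11.62 = 0.086059

0.086059


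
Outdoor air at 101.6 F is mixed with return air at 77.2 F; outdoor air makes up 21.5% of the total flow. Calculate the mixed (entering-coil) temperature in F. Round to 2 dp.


T_mix = 77.2 + (21.5/100)*(101.6-77.2) = 82.45 F

82.45 F


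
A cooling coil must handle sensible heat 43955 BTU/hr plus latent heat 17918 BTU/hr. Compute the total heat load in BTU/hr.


Qt = 43955 + 17918 = 61873 BTU/hr

61873 BTU/hr


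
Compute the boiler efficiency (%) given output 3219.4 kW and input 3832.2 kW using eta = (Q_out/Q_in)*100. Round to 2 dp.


eta = (3219.4/3832.2)*100 = 84.01 %

84.01 %


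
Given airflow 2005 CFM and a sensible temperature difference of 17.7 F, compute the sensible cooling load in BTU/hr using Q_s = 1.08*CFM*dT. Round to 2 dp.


Q = 1.08 * 2005 * 17.7 = 38327.58 BTU/hr

38327.58 BTU/hr


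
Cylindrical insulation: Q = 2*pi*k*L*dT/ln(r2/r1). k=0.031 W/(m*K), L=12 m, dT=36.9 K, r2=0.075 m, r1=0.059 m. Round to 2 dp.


Q = 2*pi*0.031*12*36.9/ln(0.075/0.059) = 359.44 W

359.44 W


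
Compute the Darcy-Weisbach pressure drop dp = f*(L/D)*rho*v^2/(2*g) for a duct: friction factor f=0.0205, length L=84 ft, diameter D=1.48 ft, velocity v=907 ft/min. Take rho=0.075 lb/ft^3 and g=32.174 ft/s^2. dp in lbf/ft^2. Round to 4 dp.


v_fps = 907/60 = 15.1167 ft/s
dp = 0.0205*(84/1.48)*0.075*15.1167^2/(2*32.174) = 0.3099 lbf/ft^2

0.3099 lbf/ft^2


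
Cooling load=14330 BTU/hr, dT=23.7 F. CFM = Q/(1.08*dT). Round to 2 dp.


CFM = 14330 / (1.08 * 23.7) = 559.85

559.85 CFM


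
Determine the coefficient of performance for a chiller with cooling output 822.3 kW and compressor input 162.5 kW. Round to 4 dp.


COP = 822.3 / 162.5 = 5.0603

5.0603


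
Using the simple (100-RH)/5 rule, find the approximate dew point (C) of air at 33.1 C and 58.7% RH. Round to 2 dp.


Td = 33.1 - (100-58.7)/5 = 24.84 C

24.84 C


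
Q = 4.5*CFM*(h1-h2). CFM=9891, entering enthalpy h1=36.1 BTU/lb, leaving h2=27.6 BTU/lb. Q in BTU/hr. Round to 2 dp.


Q = 4.5 * 9891 * (36.1 - 27.6) = 378330.75 BTU/hr

378330.75 BTU/hr


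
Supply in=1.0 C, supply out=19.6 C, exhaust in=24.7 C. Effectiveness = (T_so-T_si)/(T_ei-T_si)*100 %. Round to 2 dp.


eff = (19.6-1.0)/(24.7-1.0)*100 = 78.48 %

78.48 %


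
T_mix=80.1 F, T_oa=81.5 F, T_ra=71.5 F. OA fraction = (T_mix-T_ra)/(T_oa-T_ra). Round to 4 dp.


frac = (80.1 - 71.5) / (81.5 - 71.5) = 0.8600

0.8600


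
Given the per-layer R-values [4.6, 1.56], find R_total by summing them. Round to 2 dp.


R_total = 4.6 + 1.56 = 6.16

6.16


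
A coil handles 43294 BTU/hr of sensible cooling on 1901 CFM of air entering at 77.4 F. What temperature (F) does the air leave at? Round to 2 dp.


dT = 43294/(1.08*1901) = 21.0873
T_leave = 77.4 - 21.0873 = 56.31 F

56.31 F


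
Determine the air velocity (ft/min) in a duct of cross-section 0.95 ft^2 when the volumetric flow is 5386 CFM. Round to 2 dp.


V = 5386 / 0.95 = 5669.47 ft/min

5669.47 ft/min


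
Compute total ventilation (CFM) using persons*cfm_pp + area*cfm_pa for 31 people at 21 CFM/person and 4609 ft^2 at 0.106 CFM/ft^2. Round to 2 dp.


Total = 31*21 + 4609*0.106 = 1139.55 CFM

1139.55 CFM


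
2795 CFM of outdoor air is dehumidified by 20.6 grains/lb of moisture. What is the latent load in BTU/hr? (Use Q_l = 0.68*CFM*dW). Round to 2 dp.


Q = 0.68 * 2795 * 20.6 = 39152.36 BTU/hr

39152.36 BTU/hr


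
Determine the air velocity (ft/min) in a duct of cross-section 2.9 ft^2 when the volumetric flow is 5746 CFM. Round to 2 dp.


V = 5746 / 2.9 = 1981.38 ft/min

1981.38 ft/min


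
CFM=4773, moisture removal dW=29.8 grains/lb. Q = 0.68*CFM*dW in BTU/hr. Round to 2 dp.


Q = 0.68 * 4773 * 29.8 = 96720.07 BTU/hr

96720.07 BTU/hr


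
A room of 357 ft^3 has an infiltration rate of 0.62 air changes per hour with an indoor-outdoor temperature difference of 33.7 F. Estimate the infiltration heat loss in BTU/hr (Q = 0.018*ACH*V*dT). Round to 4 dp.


Q = 0.018 * 0.62 * 357 * 33.7 = 134.2648 BTU/hr

134.2648 BTU/hr


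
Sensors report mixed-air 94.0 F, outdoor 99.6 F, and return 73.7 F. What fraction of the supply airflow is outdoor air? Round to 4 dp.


frac = (94.0 - 73.7) / (99.6 - 73.7) = 0.7838

0.7838


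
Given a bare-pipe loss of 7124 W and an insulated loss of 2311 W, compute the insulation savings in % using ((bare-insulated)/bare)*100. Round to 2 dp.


Savings = ((7124-2311)/7124)*100 = 67.56 %

67.56 %


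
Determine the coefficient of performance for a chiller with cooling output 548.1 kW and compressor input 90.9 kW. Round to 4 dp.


COP = 548.1 / 90.9 = 6.0297

6.0297


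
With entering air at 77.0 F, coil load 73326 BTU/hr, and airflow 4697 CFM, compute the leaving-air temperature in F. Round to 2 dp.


dT = 73326/(1.08*4697) = 14.4549
T_leave = 77.0 - 14.4549 = 62.55 F

62.55 F


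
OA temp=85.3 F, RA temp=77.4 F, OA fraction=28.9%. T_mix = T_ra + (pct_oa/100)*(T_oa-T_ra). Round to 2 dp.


T_mix = 77.4 + (28.9/100)*(85.3-77.4) = 79.68 F

79.68 F


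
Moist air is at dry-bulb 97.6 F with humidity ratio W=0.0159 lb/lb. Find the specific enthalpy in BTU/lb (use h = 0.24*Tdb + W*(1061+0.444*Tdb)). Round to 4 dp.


h = 0.24*97.6 + 0.0159*(1061+0.444*97.6) = 40.9829 BTU/lb

40.9829 BTU/lb


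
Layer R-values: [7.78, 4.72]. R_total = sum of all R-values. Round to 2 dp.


R_total = 7.78 + 4.72 = 12.50

12.50


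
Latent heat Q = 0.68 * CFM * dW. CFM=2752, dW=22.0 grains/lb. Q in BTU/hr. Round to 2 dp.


Q = 0.68 * 2752 * 22.0 = 41169.92 BTU/hr

41169.92 BTU/hr


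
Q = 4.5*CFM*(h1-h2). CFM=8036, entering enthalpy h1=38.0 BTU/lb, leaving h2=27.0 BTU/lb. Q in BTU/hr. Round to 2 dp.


Q = 4.5 * 8036 * (38.0 - 27.0) = 397782.00 BTU/hr

397782.00 BTU/hr


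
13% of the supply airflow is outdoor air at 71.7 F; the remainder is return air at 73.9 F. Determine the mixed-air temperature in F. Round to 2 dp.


T_mix = 0.13*71.7 + 0.87*73.9 = 73.61 F

73.61 F


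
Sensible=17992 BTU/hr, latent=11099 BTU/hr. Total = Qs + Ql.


Qt = 17992 + 11099 = 29091 BTU/hr

29091 BTU/hr


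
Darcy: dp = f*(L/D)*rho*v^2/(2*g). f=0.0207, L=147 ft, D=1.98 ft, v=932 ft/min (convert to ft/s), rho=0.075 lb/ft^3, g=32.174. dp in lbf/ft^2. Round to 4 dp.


v_fps = 932/60 = 15.5333 ft/s
dp = 0.0207*(147/1.98)*0.075*15.5333^2/(2*32.174) = 0.4322 lbf/ft^2

0.4322 lbf/ft^2


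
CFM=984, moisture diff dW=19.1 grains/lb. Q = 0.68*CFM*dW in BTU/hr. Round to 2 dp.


Q = 0.68 * 984 * 19.1 = 12780.19 BTU/hr

12780.19 BTU/hr


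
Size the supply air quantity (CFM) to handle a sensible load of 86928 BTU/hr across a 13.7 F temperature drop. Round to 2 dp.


CFM = 86928 / (1.08 * 13.7) = 5875.10

5875.10 CFM


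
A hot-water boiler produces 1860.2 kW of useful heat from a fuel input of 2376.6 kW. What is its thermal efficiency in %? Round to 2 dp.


eta = (1860.2/2376.6)*100 = 78.27 %

78.27 %


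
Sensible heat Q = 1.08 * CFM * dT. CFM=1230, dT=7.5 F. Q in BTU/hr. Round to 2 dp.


Q = 1.08 * 1230 * 7.5 = 9963.00 BTU/hr

9963.00 BTU/hr


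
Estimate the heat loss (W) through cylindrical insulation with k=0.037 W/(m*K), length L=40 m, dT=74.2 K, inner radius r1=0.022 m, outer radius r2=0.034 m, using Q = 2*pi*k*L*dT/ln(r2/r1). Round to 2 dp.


Q = 2*pi*0.037*40*74.2/ln(0.034/0.022) = 1585.03 W

1585.03 W


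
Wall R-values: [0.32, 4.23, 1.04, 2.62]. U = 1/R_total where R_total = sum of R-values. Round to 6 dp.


R_total = 0.32 + 4.23 + 1.04 + 2.62 = 8.21
U = 1/8.21 = 0.121803

0.121803


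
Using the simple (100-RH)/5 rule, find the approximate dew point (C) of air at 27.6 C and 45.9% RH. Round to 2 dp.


Td = 27.6 - (100-45.9)/5 = 16.78 C

16.78 C


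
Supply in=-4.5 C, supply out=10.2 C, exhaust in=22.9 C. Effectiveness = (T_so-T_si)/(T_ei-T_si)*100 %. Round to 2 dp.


eff = (10.2-(-4.5))/(22.9-(-4.5))*100 = 53.65 %

53.65 %


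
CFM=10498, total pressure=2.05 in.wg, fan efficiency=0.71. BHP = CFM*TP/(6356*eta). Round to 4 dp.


BHP = 10498 * 2.05 / (6356 * 0.71) = 4.7689 hp

4.7689 hp


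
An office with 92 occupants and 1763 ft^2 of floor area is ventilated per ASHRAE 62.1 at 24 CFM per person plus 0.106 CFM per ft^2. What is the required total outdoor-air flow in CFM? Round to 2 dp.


Total = 92*24 + 1763*0.106 = 2394.88 CFM

2394.88 CFM


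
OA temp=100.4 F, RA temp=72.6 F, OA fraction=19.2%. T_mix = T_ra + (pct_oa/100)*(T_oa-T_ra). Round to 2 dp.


T_mix = 72.6 + (19.2/100)*(100.4-72.6) = 77.94 F

77.94 F


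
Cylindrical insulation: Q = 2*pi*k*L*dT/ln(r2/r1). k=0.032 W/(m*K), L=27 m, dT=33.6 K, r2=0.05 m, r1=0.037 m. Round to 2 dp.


Q = 2*pi*0.032*27*33.6/ln(0.05/0.037) = 605.78 W

605.78 W


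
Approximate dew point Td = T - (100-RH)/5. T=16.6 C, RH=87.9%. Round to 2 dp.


Td = 16.6 - (100-87.9)/5 = 14.18 C

14.18 C


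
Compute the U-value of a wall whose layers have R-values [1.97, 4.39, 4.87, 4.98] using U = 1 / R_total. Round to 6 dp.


R_total = 1.97 + 4.39 + 4.87 + 4.98 = 16.21
U = 1/16.21 = 0.061690

0.061690


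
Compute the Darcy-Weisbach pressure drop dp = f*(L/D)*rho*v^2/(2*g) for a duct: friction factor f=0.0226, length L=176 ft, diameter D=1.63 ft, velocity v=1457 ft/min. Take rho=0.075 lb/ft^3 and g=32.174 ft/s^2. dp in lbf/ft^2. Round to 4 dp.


v_fps = 1457/60 = 24.2833 ft/s
dp = 0.0226*(176/1.63)*0.075*24.2833^2/(2*32.174) = 1.6772 lbf/ft^2

1.6772 lbf/ft^2


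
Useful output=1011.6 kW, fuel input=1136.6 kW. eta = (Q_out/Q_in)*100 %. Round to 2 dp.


eta = (1011.6/1136.6)*100 = 89.00 %

89.00 %


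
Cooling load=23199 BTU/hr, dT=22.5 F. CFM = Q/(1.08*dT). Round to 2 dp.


CFM = 23199 / (1.08 * 22.5) = 954.69

954.69 CFM


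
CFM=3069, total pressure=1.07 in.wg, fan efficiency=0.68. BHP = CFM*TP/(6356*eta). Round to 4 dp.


BHP = 3069 * 1.07 / (6356 * 0.68) = 0.7598 hp

0.7598 hp


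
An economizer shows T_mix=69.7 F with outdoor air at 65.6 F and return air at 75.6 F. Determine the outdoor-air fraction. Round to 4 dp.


frac = (69.7 - 75.6) / (65.6 - 75.6) = 0.5900

0.5900


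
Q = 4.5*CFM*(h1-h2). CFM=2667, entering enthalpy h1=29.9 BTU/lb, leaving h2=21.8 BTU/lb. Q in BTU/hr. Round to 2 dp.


Q = 4.5 * 2667 * (29.9 - 21.8) = 97212.15 BTU/hr

97212.15 BTU/hr


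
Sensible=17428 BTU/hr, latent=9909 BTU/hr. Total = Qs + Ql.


Qt = 17428 + 9909 = 27337 BTU/hr

27337 BTU/hr


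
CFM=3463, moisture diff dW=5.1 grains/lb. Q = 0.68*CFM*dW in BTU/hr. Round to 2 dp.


Q = 0.68 * 3463 * 5.1 = 12009.68 BTU/hr

12009.68 BTU/hr


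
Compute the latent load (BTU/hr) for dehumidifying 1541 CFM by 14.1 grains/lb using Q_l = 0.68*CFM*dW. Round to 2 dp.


Q = 0.68 * 1541 * 14.1 = 14775.11 BTU/hr

14775.11 BTU/hr


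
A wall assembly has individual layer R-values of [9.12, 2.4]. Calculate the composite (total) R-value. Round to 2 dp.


R_total = 9.12 + 2.4 = 11.52

11.52


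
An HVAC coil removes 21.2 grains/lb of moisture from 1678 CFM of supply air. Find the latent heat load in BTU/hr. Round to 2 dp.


Q = 0.68 * 1678 * 21.2 = 24190.05 BTU/hr

24190.05 BTU/hr


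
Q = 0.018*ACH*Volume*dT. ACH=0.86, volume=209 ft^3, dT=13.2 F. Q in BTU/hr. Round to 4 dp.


Q = 0.018 * 0.86 * 209 * 13.2 = 42.7062 BTU/hr

42.7062 BTU/hr


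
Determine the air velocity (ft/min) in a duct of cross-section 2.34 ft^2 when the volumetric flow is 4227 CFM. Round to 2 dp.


V = 4227 / 2.34 = 1806.41 ft/min

1806.41 ft/min


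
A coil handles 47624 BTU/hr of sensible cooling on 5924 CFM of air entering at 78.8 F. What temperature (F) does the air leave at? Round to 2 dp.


dT = 47624/(1.08*5924) = 7.4437
T_leave = 78.8 - 7.4437 = 71.36 F

71.36 F


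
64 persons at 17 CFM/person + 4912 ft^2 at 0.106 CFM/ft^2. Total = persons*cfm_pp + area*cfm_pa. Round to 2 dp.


Total = 64*17 + 4912*0.106 = 1608.67 CFM

1608.67 CFM


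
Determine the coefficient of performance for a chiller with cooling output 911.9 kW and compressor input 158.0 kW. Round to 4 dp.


COP = 911.9 / 158.0 = 5.7715

5.7715


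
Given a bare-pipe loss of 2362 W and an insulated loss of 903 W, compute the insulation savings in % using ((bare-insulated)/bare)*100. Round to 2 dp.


Savings = ((2362-903)/2362)*100 = 61.77 %

61.77 %


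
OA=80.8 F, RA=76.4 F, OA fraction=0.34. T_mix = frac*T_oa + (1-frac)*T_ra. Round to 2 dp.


T_mix = 0.34*80.8 + 0.66*76.4 = 77.90 F

77.90 F


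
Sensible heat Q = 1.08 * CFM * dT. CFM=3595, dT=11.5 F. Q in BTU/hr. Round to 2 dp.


Q = 1.08 * 3595 * 11.5 = 44649.90 BTU/hr

44649.90 BTU/hr


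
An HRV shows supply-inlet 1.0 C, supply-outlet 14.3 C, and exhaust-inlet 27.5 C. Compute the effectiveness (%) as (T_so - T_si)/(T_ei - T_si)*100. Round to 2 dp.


eff = (14.3-1.0)/(27.5-1.0)*100 = 50.19 %

50.19 %


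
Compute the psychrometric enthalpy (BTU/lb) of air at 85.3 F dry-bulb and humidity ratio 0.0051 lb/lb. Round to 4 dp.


h = 0.24*85.3 + 0.0051*(1061+0.444*85.3) = 26.0763 BTU/lb

26.0763 BTU/lb


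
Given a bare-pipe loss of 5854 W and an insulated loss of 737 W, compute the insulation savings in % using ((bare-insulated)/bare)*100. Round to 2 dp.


Savings = ((5854-737)/5854)*100 = 87.41 %

87.41 %


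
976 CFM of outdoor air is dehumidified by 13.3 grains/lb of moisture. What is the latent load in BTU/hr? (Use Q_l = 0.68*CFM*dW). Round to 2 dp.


Q = 0.68 * 976 * 13.3 = 8826.94 BTU/hr

8826.94 BTU/hr


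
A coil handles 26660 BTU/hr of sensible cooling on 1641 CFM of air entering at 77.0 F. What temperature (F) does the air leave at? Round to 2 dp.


dT = 26660/(1.08*1641) = 15.0428
T_leave = 77.0 - 15.0428 = 61.96 F

61.96 F


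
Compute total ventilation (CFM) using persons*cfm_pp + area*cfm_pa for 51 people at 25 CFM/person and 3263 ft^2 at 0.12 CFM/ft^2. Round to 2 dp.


Total = 51*25 + 3263*0.12 = 1666.56 CFM

1666.56 CFM


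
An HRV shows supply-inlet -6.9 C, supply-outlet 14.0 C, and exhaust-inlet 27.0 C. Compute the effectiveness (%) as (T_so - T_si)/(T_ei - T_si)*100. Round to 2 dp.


eff = (14.0-(-6.9))/(27.0-(-6.9))*100 = 61.65 %

61.65 %


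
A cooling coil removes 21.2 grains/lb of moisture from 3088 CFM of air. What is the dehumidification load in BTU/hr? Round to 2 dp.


Q = 0.68 * 3088 * 21.2 = 44516.61 BTU/hr

44516.61 BTU/hr


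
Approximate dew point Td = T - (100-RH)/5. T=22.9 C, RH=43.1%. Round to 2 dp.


Td = 22.9 - (100-43.1)/5 = 11.52 C

11.52 C


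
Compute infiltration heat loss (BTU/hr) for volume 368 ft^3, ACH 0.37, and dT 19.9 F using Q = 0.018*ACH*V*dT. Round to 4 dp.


Q = 0.018 * 0.37 * 368 * 19.9 = 48.7725 BTU/hr

48.7725 BTU/hr


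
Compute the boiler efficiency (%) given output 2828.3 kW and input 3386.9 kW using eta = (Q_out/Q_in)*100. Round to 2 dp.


eta = (2828.3/3386.9)*100 = 83.51 %

83.51 %


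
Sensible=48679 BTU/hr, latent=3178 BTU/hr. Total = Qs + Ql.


Qt = 48679 + 3178 = 51857 BTU/hr

51857 BTU/hr


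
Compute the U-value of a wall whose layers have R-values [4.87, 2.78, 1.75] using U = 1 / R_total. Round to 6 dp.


R_total = 4.87 + 2.78 + 1.75 = 9.40
U = 1/9.40 = 0.106383

0.106383


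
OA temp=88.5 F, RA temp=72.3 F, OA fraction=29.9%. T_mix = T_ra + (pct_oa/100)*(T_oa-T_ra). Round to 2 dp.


T_mix = 72.3 + (29.9/100)*(88.5-72.3) = 77.14 F

77.14 F


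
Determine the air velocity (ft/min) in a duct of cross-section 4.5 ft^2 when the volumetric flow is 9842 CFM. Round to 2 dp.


V = 9842 / 4.5 = 2187.11 ft/min

2187.11 ft/min


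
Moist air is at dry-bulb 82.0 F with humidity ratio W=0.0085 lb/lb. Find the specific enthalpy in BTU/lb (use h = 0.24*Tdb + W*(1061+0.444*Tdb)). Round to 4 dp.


h = 0.24*82.0 + 0.0085*(1061+0.444*82.0) = 29.0080 BTU/lb

29.0080 BTU/lb


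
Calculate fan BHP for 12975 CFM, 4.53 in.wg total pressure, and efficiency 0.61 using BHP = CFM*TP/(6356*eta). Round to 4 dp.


BHP = 12975 * 4.53 / (6356 * 0.61) = 15.1597 hp

15.1597 hp


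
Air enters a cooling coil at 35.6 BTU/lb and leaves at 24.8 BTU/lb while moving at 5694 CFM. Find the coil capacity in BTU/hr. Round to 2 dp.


Q = 4.5 * 5694 * (35.6 - 24.8) = 276728.40 BTU/hr

276728.40 BTU/hr


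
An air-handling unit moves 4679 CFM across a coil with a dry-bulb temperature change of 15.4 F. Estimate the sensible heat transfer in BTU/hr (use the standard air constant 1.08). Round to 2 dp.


Q = 1.08 * 4679 * 15.4 = 77821.13 BTU/hr

77821.13 BTU/hr


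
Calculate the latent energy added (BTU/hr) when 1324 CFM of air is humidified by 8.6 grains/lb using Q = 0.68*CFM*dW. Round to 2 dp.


Q = 0.68 * 1324 * 8.6 = 7742.75 BTU/hr

7742.75 BTU/hr


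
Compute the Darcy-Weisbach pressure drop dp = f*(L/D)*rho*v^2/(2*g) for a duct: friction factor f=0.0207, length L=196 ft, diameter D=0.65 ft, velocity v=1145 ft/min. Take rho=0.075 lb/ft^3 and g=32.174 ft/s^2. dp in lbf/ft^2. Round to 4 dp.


v_fps = 1145/60 = 19.0833 ft/s
dp = 0.0207*(196/0.65)*0.075*19.0833^2/(2*32.174) = 2.6494 lbf/ft^2

2.6494 lbf/ft^2


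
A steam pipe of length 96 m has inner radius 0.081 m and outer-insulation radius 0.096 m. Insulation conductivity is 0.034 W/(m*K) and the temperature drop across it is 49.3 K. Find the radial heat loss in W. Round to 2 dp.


Q = 2*pi*0.034*96*49.3/ln(0.096/0.081) = 5950.95 W

5950.95 W


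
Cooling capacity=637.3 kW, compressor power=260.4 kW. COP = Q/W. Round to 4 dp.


COP = 637.3 / 260.4 = 2.4474

2.4474


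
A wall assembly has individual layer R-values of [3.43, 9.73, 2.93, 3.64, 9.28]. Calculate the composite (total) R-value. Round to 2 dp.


R_total = 3.43 + 9.73 + 2.93 + 3.64 + 9.28 = 29.01

29.01


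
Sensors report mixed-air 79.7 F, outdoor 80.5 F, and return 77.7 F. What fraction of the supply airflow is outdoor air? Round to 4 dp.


frac = (79.7 - 77.7) / (80.5 - 77.7) = 0.7143

0.7143


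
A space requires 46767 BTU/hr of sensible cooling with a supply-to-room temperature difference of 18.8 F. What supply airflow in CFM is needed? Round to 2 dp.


CFM = 46767 / (1.08 * 18.8) = 2303.34

2303.34 CFM


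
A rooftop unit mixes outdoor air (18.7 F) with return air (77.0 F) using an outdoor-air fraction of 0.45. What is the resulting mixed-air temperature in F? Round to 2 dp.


T_mix = 0.45*18.7 + 0.55*77.0 = 50.77 F

50.77 F
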